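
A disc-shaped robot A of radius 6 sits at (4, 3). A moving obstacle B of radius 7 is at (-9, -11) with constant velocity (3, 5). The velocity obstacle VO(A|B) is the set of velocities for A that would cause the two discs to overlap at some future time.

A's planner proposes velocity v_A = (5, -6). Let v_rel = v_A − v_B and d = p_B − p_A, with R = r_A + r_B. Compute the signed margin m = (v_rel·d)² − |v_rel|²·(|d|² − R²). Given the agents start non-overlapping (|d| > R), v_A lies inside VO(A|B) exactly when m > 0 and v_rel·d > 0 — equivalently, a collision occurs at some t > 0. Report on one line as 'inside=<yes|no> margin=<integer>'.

d = (-13, -14),  |d|² = 365;  R = 6+7 = 13,  c = 365−13² = 196
v_rel = (2, -11),  |v_rel|² = 125;  v_rel·d = (2)·(-13) + (-11)·(-14) = 128
125·t² − 256·t + 196 = 0  ⇒  m = 128² − 125·196 = -8116
m = -8116 < 0,  v_rel·d = 128 > 0  ⇒  outside

inside=no margin=-8116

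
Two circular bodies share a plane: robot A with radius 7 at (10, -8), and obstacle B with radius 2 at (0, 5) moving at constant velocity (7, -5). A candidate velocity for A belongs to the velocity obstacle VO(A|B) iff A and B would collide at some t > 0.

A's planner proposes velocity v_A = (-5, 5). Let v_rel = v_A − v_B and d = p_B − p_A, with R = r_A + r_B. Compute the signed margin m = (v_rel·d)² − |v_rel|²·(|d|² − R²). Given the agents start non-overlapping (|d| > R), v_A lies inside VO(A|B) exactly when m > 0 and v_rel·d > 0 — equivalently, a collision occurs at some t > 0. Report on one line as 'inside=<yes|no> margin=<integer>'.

d = (-10, 13),  |d|² = 269;  R = 7+2 = 9,  c = 269−9² = 188
v_rel = (-12, 10),  |v_rel|² = 244;  v_rel·d = (-12)·(-10) + (10)·(13) = 250
244·t² − 500·t + 188 = 0  ⇒  m = 250² − 244·188 = 16628
m = 16628 > 0,  v_rel·d = 250 > 0  ⇒  inside

inside=yes margin=16628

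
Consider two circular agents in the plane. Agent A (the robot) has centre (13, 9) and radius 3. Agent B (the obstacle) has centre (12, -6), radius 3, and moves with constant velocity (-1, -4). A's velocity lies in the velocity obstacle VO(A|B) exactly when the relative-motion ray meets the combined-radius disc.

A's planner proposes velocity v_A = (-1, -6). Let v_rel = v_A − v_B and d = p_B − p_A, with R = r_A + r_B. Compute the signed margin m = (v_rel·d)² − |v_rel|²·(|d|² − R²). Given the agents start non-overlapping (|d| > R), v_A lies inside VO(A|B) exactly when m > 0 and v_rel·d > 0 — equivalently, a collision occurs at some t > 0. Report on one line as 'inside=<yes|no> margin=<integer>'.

d = (-1, -15),  |d|² = 226;  R = 3+3 = 6,  c = 226−6² = 190
v_rel = (0, -2),  |v_rel|² = 4;  v_rel·d = (0)·(-1) + (-2)·(-15) = 30
4·t² − 60·t + 190 = 0  ⇒  m = 30² − 4·190 = 140
m = 140 > 0,  v_rel·d = 30 > 0  ⇒  inside

inside=yes margin=140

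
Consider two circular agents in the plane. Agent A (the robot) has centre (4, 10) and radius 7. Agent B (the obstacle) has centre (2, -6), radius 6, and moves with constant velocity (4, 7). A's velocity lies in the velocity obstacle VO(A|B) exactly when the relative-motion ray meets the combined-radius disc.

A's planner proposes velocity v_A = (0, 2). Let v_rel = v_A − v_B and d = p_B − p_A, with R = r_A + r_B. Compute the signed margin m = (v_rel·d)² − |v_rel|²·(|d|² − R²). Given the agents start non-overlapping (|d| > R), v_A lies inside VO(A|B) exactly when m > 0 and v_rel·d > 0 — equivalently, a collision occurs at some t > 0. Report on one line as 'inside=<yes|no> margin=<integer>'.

d = (-2, -16),  |d|² = 260;  R = 7+6 = 13,  c = 260−13² = 91
v_rel = (-4, -5),  |v_rel|² = 41;  v_rel·d = (-4)·(-2) + (-5)·(-16) = 88
41·t² − 176·t + 91 = 0  ⇒  m = 88² − 41·91 = 4013
m = 4013 > 0,  v_rel·d = 88 > 0  ⇒  inside

inside=yes margin=4013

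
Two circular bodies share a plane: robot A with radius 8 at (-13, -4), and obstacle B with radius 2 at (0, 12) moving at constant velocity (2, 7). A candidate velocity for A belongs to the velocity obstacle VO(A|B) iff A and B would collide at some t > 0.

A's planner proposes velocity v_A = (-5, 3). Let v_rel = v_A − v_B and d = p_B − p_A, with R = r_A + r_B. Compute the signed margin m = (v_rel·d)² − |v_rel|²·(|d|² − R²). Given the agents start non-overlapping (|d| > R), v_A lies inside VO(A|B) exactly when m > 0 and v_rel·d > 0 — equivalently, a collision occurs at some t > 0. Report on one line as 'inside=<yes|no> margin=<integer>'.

d = (13, 16),  |d|² = 425;  R = 8+2 = 10,  c = 425−10² = 325
v_rel = (-7, -4),  |v_rel|² = 65;  v_rel·d = (-7)·(13) + (-4)·(16) = -155
65·t² + 310·t + 325 = 0  ⇒  m = (-155)² − 65·325 = 2900
m = 2900 > 0,  v_rel·d = -155 < 0  ⇒  outside

inside=no margin=2900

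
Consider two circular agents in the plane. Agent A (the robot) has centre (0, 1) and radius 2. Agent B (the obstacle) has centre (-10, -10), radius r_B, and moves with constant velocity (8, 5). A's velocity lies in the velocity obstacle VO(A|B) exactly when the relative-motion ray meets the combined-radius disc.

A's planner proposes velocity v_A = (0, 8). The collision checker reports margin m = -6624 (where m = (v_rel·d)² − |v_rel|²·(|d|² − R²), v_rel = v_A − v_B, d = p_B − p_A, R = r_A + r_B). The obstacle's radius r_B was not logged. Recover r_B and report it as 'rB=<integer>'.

m = -6624
d = (-10, -11);  v_rel = (-8, 3),  |v_rel|² = 73
v_rel×d = (-8)·(-11) − (3)·(-10) = 118
since m = R²·73 − 118²:  R² = (13924 + -6624) / 73 = 100
R = √100 = 10  ⇒  r_B = 10 − 2 = 8

rB=8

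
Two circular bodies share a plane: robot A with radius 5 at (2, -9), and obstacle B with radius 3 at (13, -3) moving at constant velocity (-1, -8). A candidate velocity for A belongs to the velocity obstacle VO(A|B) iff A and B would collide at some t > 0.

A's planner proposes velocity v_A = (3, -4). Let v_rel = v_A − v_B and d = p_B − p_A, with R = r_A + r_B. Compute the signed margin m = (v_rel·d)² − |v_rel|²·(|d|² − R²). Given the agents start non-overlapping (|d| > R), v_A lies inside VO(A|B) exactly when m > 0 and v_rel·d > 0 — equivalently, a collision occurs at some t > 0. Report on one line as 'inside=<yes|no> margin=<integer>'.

d = (11, 6),  |d|² = 157;  R = 5+3 = 8,  c = 157−8² = 93
v_rel = (4, 4),  |v_rel|² = 32;  v_rel·d = (4)·(11) + (4)·(6) = 68
32·t² − 136·t + 93 = 0  ⇒  m = 68² − 32·93 = 1648
m = 1648 > 0,  v_rel·d = 68 > 0  ⇒  inside

inside=yes margin=1648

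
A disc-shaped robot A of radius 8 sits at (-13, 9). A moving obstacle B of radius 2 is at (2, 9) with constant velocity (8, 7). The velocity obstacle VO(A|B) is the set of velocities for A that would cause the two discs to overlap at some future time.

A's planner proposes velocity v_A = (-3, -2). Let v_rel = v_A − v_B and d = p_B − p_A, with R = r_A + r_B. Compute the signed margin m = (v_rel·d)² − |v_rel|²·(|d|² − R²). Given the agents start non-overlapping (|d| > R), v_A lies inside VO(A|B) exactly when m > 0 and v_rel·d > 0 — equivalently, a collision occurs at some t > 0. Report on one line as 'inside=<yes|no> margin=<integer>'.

d = (15, 0),  |d|² = 225;  R = 8+2 = 10,  c = 225−10² = 125
v_rel = (-11, -9),  |v_rel|² = 202;  v_rel·d = (-11)·(15) + (-9)·(0) = -165
202·t² + 330·t + 125 = 0  ⇒  m = (-165)² − 202·125 = 1975
m = 1975 > 0,  v_rel·d = -165 < 0  ⇒  outside

inside=no margin=1975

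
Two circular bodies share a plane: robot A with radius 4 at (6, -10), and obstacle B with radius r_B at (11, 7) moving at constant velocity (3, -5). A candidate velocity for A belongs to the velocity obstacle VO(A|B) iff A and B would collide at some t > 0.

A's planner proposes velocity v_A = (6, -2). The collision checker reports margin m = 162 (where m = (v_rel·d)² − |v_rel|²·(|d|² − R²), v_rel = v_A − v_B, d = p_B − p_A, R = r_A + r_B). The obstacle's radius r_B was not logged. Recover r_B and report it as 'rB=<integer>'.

m = 162
d = (5, 17);  v_rel = (3, 3),  |v_rel|² = 18
v_rel×d = (3)·(17) − (3)·(5) = 36
since m = R²·18 − 36²:  R² = (1296 + 162) / 18 = 81
R = √81 = 9  ⇒  r_B = 9 − 4 = 5

rB=5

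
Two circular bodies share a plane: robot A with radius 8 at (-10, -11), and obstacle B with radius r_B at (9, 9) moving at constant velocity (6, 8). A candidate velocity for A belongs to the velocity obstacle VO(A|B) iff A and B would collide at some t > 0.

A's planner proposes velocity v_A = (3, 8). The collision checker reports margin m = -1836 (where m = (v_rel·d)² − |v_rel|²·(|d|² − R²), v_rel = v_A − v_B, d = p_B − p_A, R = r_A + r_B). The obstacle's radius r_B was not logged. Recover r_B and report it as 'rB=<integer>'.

m = -1836
d = (19, 20);  v_rel = (-3, 0),  |v_rel|² = 9
v_rel×d = (-3)·(20) − (0)·(19) = -60
since m = R²·9 − (-60)²:  R² = (3600 + -1836) / 9 = 196
R = √196 = 14  ⇒  r_B = 14 − 8 = 6

rB=6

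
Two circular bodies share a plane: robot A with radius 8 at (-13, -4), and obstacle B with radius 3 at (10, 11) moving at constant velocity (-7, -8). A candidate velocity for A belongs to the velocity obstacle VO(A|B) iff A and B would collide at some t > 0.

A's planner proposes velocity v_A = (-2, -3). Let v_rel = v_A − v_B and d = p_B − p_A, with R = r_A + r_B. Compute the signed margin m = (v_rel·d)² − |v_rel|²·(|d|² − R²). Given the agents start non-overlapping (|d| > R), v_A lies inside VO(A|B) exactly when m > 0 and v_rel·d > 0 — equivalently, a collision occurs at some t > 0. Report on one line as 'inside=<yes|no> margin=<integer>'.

d = (23, 15),  |d|² = 754;  R = 8+3 = 11,  c = 754−11² = 633
v_rel = (5, 5),  |v_rel|² = 50;  v_rel·d = (5)·(23) + (5)·(15) = 190
50·t² − 380·t + 633 = 0  ⇒  m = 190² − 50·633 = 4450
m = 4450 > 0,  v_rel·d = 190 > 0  ⇒  inside

inside=yes margin=4450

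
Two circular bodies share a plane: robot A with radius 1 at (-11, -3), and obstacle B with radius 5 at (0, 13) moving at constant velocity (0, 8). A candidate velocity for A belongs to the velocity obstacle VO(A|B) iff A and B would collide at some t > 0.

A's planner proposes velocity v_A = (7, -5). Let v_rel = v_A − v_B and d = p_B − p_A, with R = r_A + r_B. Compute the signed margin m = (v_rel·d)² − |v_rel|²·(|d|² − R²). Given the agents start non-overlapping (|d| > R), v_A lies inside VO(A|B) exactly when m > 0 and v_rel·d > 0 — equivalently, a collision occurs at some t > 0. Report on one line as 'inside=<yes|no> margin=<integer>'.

d = (11, 16),  |d|² = 377;  R = 1+5 = 6,  c = 377−6² = 341
v_rel = (7, -13),  |v_rel|² = 218;  v_rel·d = (7)·(11) + (-13)·(16) = -131
218·t² + 262·t + 341 = 0  ⇒  m = (-131)² − 218·341 = -57177
m = -57177 < 0,  v_rel·d = -131 < 0  ⇒  outside

inside=no margin=-57177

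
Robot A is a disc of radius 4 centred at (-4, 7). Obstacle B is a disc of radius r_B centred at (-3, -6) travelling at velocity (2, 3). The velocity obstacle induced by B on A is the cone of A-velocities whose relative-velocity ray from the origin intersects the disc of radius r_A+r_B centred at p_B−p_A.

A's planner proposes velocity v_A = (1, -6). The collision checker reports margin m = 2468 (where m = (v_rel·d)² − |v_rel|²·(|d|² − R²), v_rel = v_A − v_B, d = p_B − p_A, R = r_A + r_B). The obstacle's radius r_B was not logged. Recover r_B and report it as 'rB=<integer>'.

m = 2468
d = (1, -13);  v_rel = (-1, -9),  |v_rel|² = 82
v_rel×d = (-1)·(-13) − (-9)·(1) = 22
since m = R²·82 − 22²:  R² = (484 + 2468) / 82 = 36
R = √36 = 6  ⇒  r_B = 6 − 4 = 2

rB=2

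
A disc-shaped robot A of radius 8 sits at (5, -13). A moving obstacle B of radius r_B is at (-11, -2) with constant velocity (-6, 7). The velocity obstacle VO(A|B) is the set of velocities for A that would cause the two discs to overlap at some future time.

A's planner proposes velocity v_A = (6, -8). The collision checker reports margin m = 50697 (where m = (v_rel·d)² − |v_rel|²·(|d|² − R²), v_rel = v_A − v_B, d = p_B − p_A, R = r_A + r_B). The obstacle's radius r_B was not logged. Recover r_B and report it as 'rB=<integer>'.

m = 50697
d = (-16, 11);  v_rel = (12, -15),  |v_rel|² = 369
v_rel×d = (12)·(11) − (-15)·(-16) = -108
since m = R²·369 − (-108)²:  R² = (11664 + 50697) / 369 = 169
R = √169 = 13  ⇒  r_B = 13 − 8 = 5

rB=5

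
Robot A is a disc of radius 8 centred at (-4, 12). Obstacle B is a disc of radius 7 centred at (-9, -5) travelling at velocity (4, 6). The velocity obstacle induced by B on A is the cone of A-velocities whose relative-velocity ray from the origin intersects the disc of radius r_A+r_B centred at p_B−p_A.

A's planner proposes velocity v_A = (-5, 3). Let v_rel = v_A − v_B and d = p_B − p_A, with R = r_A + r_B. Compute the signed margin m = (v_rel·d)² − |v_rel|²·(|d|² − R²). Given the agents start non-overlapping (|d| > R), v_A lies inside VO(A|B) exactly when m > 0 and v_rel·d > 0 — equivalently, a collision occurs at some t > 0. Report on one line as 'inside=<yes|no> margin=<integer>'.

d = (-5, -17),  |d|² = 314;  R = 8+7 = 15,  c = 314−15² = 89
v_rel = (-9, -3),  |v_rel|² = 90;  v_rel·d = (-9)·(-5) + (-3)·(-17) = 96
90·t² − 192·t + 89 = 0  ⇒  m = 96² − 90·89 = 1206
m = 1206 > 0,  v_rel·d = 96 > 0  ⇒  inside

inside=yes margin=1206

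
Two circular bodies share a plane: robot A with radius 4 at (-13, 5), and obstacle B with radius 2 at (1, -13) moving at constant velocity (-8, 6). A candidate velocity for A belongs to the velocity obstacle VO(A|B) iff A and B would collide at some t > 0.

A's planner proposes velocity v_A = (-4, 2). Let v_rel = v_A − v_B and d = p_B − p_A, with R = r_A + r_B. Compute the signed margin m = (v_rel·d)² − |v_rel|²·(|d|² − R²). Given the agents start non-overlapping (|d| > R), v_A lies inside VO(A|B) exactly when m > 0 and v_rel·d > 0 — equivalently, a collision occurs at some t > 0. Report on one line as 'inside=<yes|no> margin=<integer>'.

d = (14, -18),  |d|² = 520;  R = 4+2 = 6,  c = 520−6² = 484
v_rel = (4, -4),  |v_rel|² = 32;  v_rel·d = (4)·(14) + (-4)·(-18) = 128
32·t² − 256·t + 484 = 0  ⇒  m = 128² − 32·484 = 896
m = 896 > 0,  v_rel·d = 128 > 0  ⇒  inside

inside=yes margin=896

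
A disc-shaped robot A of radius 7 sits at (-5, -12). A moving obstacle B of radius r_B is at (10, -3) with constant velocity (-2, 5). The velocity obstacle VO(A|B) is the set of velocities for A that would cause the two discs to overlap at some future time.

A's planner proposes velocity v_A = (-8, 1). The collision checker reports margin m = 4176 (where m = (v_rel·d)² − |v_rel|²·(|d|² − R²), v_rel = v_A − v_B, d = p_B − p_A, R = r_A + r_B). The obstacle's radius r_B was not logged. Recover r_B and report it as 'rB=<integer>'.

m = 4176
d = (15, 9);  v_rel = (-6, -4),  |v_rel|² = 52
v_rel×d = (-6)·(9) − (-4)·(15) = 6
since m = R²·52 − 6²:  R² = (36 + 4176) / 52 = 81
R = √81 = 9  ⇒  r_B = 9 − 7 = 2

rB=2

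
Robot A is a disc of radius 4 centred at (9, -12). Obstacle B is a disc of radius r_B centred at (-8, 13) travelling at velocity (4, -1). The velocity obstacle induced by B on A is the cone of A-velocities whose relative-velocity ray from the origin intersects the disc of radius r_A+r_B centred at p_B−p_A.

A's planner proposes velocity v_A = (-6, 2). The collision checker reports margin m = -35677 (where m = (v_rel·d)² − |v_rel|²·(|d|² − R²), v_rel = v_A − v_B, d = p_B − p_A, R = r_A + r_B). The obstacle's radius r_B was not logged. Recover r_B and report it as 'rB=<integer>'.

m = -35677
d = (-17, 25);  v_rel = (-10, 3),  |v_rel|² = 109
v_rel×d = (-10)·(25) − (3)·(-17) = -199
since m = R²·109 − (-199)²:  R² = (39601 + -35677) / 109 = 36
R = √36 = 6  ⇒  r_B = 6 − 4 = 2

rB=2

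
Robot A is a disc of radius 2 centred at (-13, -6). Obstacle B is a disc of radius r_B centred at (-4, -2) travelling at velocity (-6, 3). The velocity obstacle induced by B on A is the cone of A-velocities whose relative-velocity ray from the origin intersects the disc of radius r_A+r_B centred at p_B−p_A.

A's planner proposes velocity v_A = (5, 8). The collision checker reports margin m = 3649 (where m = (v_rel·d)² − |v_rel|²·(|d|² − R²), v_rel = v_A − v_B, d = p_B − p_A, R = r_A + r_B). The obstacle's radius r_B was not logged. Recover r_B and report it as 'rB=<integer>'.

m = 3649
d = (9, 4);  v_rel = (11, 5),  |v_rel|² = 146
v_rel×d = (11)·(4) − (5)·(9) = -1
since m = R²·146 − (-1)²:  R² = (1 + 3649) / 146 = 25
R = √25 = 5  ⇒  r_B = 5 − 2 = 3

rB=3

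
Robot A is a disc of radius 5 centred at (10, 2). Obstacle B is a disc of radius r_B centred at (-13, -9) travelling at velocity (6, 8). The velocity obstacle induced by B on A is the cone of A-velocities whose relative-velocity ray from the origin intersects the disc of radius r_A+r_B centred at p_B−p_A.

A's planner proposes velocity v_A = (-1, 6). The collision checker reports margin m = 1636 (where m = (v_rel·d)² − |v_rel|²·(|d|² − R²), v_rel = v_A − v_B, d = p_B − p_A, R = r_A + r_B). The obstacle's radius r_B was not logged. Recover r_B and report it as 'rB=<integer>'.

m = 1636
d = (-23, -11);  v_rel = (-7, -2),  |v_rel|² = 53
v_rel×d = (-7)·(-11) − (-2)·(-23) = 31
since m = R²·53 − 31²:  R² = (961 + 1636) / 53 = 49
R = √49 = 7  ⇒  r_B = 7 − 5 = 2

rB=2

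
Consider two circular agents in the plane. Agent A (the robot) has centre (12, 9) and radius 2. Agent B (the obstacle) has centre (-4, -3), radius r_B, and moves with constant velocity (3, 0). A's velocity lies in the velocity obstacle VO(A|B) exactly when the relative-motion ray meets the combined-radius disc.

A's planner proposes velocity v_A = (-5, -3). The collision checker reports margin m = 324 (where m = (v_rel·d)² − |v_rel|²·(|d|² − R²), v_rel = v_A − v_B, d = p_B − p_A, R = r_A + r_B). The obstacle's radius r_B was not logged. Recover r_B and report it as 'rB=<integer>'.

m = 324
d = (-16, -12);  v_rel = (-8, -3),  |v_rel|² = 73
v_rel×d = (-8)·(-12) − (-3)·(-16) = 48
since m = R²·73 − 48²:  R² = (2304 + 324) / 73 = 36
R = √36 = 6  ⇒  r_B = 6 − 2 = 4

rB=4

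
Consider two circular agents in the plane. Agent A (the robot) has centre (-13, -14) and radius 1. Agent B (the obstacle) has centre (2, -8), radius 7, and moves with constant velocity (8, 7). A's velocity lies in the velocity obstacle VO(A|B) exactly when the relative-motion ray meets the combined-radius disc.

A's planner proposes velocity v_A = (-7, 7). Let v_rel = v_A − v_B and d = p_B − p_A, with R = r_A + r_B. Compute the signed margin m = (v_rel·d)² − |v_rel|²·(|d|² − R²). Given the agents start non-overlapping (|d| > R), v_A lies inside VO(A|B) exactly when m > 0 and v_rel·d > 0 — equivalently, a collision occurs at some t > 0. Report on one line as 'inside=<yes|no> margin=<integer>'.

d = (15, 6),  |d|² = 261;  R = 1+7 = 8,  c = 261−8² = 197
v_rel = (-15, 0),  |v_rel|² = 225;  v_rel·d = (-15)·(15) + (0)·(6) = -225
225·t² + 450·t + 197 = 0  ⇒  m = (-225)² − 225·197 = 6300
m = 6300 > 0,  v_rel·d = -225 < 0  ⇒  outside

inside=no margin=6300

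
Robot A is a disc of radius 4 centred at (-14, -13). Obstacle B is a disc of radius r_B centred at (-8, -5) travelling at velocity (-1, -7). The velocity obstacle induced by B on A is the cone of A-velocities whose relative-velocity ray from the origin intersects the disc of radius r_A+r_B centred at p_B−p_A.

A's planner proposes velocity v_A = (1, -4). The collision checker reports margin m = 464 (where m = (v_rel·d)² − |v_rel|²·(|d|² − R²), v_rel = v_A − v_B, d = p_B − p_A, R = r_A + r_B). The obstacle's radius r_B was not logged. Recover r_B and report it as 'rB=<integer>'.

m = 464
d = (6, 8);  v_rel = (2, 3),  |v_rel|² = 13
v_rel×d = (2)·(8) − (3)·(6) = -2
since m = R²·13 − (-2)²:  R² = (4 + 464) / 13 = 36
R = √36 = 6  ⇒  r_B = 6 − 4 = 2

rB=2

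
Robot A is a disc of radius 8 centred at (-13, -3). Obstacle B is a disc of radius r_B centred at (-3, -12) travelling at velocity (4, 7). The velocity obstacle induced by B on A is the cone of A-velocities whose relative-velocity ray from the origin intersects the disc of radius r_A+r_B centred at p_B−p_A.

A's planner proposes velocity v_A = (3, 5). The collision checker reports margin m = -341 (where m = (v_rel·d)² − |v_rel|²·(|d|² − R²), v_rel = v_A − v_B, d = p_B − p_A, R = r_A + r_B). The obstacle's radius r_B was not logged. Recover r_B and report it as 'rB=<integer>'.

m = -341
d = (10, -9);  v_rel = (-1, -2),  |v_rel|² = 5
v_rel×d = (-1)·(-9) − (-2)·(10) = 29
since m = R²·5 − 29²:  R² = (841 + -341) / 5 = 100
R = √100 = 10  ⇒  r_B = 10 − 8 = 2

rB=2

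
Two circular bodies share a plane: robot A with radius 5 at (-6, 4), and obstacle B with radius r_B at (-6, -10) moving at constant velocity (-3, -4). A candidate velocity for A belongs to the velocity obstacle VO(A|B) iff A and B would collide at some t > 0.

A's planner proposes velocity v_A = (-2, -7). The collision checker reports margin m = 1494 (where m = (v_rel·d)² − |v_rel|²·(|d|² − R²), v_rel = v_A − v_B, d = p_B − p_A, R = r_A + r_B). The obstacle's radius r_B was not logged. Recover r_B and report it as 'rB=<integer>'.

m = 1494
d = (0, -14);  v_rel = (1, -3),  |v_rel|² = 10
v_rel×d = (1)·(-14) − (-3)·(0) = -14
since m = R²·10 − (-14)²:  R² = (196 + 1494) / 10 = 169
R = √169 = 13  ⇒  r_B = 13 − 5 = 8

rB=8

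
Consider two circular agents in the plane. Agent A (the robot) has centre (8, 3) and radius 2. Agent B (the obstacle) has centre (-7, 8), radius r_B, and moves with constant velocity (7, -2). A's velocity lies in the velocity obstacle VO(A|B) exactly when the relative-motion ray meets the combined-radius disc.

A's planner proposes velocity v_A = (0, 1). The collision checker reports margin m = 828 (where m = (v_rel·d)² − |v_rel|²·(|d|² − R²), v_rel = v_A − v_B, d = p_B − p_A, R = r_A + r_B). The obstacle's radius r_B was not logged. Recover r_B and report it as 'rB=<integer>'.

m = 828
d = (-15, 5);  v_rel = (-7, 3),  |v_rel|² = 58
v_rel×d = (-7)·(5) − (3)·(-15) = 10
since m = R²·58 − 10²:  R² = (100 + 828) / 58 = 16
R = √16 = 4  ⇒  r_B = 4 − 2 = 2

rB=2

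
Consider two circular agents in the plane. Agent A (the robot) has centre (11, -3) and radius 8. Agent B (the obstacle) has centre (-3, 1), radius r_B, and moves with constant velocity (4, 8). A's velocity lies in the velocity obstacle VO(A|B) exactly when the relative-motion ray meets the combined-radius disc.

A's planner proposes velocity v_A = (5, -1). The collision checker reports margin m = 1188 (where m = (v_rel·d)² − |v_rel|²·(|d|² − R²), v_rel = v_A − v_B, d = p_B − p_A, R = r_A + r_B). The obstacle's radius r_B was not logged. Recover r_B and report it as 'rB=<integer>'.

m = 1188
d = (-14, 4);  v_rel = (1, -9),  |v_rel|² = 82
v_rel×d = (1)·(4) − (-9)·(-14) = -122
since m = R²·82 − (-122)²:  R² = (14884 + 1188) / 82 = 196
R = √196 = 14  ⇒  r_B = 14 − 8 = 6

rB=6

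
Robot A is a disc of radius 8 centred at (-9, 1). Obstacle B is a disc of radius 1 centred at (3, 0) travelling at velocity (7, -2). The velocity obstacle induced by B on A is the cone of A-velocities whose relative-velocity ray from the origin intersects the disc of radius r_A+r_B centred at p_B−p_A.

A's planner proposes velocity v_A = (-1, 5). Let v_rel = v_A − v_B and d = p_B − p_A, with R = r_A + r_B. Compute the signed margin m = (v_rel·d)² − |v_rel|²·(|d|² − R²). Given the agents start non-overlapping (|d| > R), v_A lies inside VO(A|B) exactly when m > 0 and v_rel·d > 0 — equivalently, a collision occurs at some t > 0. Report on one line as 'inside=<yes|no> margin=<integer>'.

d = (12, -1),  |d|² = 145;  R = 8+1 = 9,  c = 145−9² = 64
v_rel = (-8, 7),  |v_rel|² = 113;  v_rel·d = (-8)·(12) + (7)·(-1) = -103
113·t² + 206·t + 64 = 0  ⇒  m = (-103)² − 113·64 = 3377
m = 3377 > 0,  v_rel·d = -103 < 0  ⇒  outside

inside=no margin=3377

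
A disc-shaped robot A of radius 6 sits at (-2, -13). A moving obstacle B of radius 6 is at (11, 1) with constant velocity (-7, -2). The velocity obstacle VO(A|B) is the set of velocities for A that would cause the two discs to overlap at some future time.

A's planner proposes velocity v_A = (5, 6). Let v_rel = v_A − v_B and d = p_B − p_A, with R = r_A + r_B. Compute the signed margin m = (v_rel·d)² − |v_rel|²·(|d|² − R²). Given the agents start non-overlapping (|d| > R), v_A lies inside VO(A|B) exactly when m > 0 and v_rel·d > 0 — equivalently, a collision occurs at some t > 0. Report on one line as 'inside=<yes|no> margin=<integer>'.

d = (13, 14),  |d|² = 365;  R = 6+6 = 12,  c = 365−12² = 221
v_rel = (12, 8),  |v_rel|² = 208;  v_rel·d = (12)·(13) + (8)·(14) = 268
208·t² − 536·t + 221 = 0  ⇒  m = 268² − 208·221 = 25856
m = 25856 > 0,  v_rel·d = 268 > 0  ⇒  inside

inside=yes margin=25856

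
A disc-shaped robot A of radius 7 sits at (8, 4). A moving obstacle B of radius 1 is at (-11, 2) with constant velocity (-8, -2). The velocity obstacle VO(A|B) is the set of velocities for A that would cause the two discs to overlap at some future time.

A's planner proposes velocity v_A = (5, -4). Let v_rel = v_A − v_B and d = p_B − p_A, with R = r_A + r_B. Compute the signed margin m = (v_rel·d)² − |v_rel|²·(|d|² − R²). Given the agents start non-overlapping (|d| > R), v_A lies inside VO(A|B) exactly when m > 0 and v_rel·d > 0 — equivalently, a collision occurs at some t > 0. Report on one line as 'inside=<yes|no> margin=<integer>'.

d = (-19, -2),  |d|² = 365;  R = 7+1 = 8,  c = 365−8² = 301
v_rel = (13, -2),  |v_rel|² = 173;  v_rel·d = (13)·(-19) + (-2)·(-2) = -243
173·t² + 486·t + 301 = 0  ⇒  m = (-243)² − 173·301 = 6976
m = 6976 > 0,  v_rel·d = -243 < 0  ⇒  outside

inside=no margin=6976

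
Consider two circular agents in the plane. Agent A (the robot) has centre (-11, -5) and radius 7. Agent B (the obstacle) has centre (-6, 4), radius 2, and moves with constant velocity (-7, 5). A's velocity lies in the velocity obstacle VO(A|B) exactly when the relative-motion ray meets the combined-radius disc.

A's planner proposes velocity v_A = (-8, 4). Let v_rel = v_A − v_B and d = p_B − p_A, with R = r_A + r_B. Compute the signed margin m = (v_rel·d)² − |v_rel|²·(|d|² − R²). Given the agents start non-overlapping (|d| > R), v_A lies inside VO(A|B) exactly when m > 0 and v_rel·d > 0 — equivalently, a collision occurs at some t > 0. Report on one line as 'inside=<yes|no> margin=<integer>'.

d = (5, 9),  |d|² = 106;  R = 7+2 = 9,  c = 106−9² = 25
v_rel = (-1, -1),  |v_rel|² = 2;  v_rel·d = (-1)·(5) + (-1)·(9) = -14
2·t² + 28·t + 25 = 0  ⇒  m = (-14)² − 2·25 = 146
m = 146 > 0,  v_rel·d = -14 < 0  ⇒  outside

inside=no margin=146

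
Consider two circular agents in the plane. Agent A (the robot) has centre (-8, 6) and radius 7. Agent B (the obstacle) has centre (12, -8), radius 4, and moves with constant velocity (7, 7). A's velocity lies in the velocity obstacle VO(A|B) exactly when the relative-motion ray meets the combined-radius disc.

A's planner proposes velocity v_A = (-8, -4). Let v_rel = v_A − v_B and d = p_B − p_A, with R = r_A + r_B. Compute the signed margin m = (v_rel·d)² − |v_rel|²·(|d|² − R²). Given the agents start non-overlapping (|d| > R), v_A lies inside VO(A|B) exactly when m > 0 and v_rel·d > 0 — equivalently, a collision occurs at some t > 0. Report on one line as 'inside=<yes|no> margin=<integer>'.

d = (20, -14),  |d|² = 596;  R = 7+4 = 11,  c = 596−11² = 475
v_rel = (-15, -11),  |v_rel|² = 346;  v_rel·d = (-15)·(20) + (-11)·(-14) = -146
346·t² + 292·t + 475 = 0  ⇒  m = (-146)² − 346·475 = -143034
m = -143034 < 0,  v_rel·d = -146 < 0  ⇒  outside

inside=no margin=-143034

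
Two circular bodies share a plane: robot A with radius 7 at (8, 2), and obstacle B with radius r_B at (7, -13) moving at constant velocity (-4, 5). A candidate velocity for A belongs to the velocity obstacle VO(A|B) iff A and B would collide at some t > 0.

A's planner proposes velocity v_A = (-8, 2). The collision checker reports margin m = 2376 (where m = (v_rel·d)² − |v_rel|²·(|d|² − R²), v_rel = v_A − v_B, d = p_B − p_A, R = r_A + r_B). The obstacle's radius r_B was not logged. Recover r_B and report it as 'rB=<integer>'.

m = 2376
d = (-1, -15);  v_rel = (-4, -3),  |v_rel|² = 25
v_rel×d = (-4)·(-15) − (-3)·(-1) = 57
since m = R²·25 − 57²:  R² = (3249 + 2376) / 25 = 225
R = √225 = 15  ⇒  r_B = 15 − 7 = 8

rB=8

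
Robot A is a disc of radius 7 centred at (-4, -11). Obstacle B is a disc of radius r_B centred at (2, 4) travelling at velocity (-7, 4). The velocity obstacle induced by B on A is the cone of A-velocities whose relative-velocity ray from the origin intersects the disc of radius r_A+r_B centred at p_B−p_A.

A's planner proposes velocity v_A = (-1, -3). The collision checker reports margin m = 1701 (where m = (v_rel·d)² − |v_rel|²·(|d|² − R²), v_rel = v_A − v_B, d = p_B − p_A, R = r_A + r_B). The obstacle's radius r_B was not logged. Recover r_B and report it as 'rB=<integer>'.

m = 1701
d = (6, 15);  v_rel = (6, -7),  |v_rel|² = 85
v_rel×d = (6)·(15) − (-7)·(6) = 132
since m = R²·85 − 132²:  R² = (17424 + 1701) / 85 = 225
R = √225 = 15  ⇒  r_B = 15 − 7 = 8

rB=8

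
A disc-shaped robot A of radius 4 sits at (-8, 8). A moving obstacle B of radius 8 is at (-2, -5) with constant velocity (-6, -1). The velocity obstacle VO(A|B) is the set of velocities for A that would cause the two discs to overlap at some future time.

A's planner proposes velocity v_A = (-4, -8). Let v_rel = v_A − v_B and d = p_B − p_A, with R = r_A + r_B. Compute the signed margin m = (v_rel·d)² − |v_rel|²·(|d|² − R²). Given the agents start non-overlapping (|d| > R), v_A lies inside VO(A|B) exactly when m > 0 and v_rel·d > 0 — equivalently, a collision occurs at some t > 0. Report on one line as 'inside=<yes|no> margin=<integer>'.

d = (6, -13),  |d|² = 205;  R = 4+8 = 12,  c = 205−12² = 61
v_rel = (2, -7),  |v_rel|² = 53;  v_rel·d = (2)·(6) + (-7)·(-13) = 103
53·t² − 206·t + 61 = 0  ⇒  m = 103² − 53·61 = 7376
m = 7376 > 0,  v_rel·d = 103 > 0  ⇒  inside

inside=yes margin=7376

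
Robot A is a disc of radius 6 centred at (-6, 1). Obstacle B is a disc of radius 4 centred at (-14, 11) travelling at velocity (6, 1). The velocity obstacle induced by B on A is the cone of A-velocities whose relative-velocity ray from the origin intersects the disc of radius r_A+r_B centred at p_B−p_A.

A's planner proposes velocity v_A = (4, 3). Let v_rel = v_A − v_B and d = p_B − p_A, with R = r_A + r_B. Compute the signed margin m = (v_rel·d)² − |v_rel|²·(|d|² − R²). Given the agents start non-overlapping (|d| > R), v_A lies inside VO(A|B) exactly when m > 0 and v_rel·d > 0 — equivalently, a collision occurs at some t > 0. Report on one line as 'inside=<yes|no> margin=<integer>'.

d = (-8, 10),  |d|² = 164;  R = 6+4 = 10,  c = 164−10² = 64
v_rel = (-2, 2),  |v_rel|² = 8;  v_rel·d = (-2)·(-8) + (2)·(10) = 36
8·t² − 72·t + 64 = 0  ⇒  m = 36² − 8·64 = 784
m = 784 > 0,  v_rel·d = 36 > 0  ⇒  inside

inside=yes margin=784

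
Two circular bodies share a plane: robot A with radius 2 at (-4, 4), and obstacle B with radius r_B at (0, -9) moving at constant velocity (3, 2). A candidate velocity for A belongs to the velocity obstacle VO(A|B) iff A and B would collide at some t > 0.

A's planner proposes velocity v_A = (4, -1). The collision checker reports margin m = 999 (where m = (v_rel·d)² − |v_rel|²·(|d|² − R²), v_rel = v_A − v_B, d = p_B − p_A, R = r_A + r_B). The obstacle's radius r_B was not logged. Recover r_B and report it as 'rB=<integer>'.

m = 999
d = (4, -13);  v_rel = (1, -3),  |v_rel|² = 10
v_rel×d = (1)·(-13) − (-3)·(4) = -1
since m = R²·10 − (-1)²:  R² = (1 + 999) / 10 = 100
R = √100 = 10  ⇒  r_B = 10 − 2 = 8

rB=8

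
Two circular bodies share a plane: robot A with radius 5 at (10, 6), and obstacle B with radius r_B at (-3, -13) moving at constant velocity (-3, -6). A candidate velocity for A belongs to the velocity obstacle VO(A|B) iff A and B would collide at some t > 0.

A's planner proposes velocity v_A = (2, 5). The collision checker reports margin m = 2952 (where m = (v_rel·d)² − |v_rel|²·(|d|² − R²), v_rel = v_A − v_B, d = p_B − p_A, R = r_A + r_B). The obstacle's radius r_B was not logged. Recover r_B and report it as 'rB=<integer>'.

m = 2952
d = (-13, -19);  v_rel = (5, 11),  |v_rel|² = 146
v_rel×d = (5)·(-19) − (11)·(-13) = 48
since m = R²·146 − 48²:  R² = (2304 + 2952) / 146 = 36
R = √36 = 6  ⇒  r_B = 6 − 5 = 1

rB=1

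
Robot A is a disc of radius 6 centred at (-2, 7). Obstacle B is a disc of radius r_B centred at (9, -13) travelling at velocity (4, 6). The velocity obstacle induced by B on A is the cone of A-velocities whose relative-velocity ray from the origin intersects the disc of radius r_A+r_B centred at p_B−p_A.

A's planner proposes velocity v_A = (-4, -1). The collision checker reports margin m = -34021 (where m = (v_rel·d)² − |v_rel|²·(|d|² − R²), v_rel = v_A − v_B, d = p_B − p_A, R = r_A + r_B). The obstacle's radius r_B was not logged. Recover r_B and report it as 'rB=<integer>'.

m = -34021
d = (11, -20);  v_rel = (-8, -7),  |v_rel|² = 113
v_rel×d = (-8)·(-20) − (-7)·(11) = 237
since m = R²·113 − 237²:  R² = (56169 + -34021) / 113 = 196
R = √196 = 14  ⇒  r_B = 14 − 6 = 8

rB=8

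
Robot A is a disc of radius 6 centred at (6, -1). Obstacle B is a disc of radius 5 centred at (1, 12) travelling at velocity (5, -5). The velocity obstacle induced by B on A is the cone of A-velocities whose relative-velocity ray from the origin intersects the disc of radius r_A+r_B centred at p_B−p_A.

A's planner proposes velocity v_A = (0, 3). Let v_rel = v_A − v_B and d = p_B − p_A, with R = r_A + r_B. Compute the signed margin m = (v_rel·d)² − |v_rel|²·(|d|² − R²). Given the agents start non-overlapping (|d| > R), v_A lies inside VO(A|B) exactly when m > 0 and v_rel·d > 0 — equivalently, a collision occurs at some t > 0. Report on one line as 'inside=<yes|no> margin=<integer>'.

d = (-5, 13),  |d|² = 194;  R = 6+5 = 11,  c = 194−11² = 73
v_rel = (-5, 8),  |v_rel|² = 89;  v_rel·d = (-5)·(-5) + (8)·(13) = 129
89·t² − 258·t + 73 = 0  ⇒  m = 129² − 89·73 = 10144
m = 10144 > 0,  v_rel·d = 129 > 0  ⇒  inside

inside=yes margin=10144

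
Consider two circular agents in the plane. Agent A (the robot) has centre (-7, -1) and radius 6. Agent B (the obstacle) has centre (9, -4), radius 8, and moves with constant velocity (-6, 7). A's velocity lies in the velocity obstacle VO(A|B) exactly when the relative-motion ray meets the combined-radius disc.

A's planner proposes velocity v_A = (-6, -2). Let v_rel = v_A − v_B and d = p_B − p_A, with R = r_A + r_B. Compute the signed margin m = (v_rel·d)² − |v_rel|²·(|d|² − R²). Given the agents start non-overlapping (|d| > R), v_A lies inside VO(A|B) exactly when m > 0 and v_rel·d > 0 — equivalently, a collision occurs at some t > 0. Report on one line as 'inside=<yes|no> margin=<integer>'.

d = (16, -3),  |d|² = 265;  R = 6+8 = 14,  c = 265−14² = 69
v_rel = (0, -9),  |v_rel|² = 81;  v_rel·d = (0)·(16) + (-9)·(-3) = 27
81·t² − 54·t + 69 = 0  ⇒  m = 27² − 81·69 = -4860
m = -4860 < 0,  v_rel·d = 27 > 0  ⇒  outside

inside=no margin=-4860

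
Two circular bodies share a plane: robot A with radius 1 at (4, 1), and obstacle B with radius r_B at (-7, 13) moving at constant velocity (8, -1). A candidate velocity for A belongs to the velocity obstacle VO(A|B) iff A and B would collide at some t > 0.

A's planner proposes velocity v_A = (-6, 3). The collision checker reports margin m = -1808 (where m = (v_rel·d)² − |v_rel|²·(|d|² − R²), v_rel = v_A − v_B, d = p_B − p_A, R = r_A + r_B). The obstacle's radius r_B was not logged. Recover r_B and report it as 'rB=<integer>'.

m = -1808
d = (-11, 12);  v_rel = (-14, 4),  |v_rel|² = 212
v_rel×d = (-14)·(12) − (4)·(-11) = -124
since m = R²·212 − (-124)²:  R² = (15376 + -1808) / 212 = 64
R = √64 = 8  ⇒  r_B = 8 − 1 = 7

rB=7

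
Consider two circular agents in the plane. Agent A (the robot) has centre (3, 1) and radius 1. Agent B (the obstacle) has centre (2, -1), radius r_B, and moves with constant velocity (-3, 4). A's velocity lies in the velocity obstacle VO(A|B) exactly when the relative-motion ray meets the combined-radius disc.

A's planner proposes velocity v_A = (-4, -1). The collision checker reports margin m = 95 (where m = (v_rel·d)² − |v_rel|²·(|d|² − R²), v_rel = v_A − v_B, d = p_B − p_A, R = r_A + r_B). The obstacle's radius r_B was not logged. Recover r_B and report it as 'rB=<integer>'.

m = 95
d = (-1, -2);  v_rel = (-1, -5),  |v_rel|² = 26
v_rel×d = (-1)·(-2) − (-5)·(-1) = -3
since m = R²·26 − (-3)²:  R² = (9 + 95) / 26 = 4
R = √4 = 2  ⇒  r_B = 2 − 1 = 1

rB=1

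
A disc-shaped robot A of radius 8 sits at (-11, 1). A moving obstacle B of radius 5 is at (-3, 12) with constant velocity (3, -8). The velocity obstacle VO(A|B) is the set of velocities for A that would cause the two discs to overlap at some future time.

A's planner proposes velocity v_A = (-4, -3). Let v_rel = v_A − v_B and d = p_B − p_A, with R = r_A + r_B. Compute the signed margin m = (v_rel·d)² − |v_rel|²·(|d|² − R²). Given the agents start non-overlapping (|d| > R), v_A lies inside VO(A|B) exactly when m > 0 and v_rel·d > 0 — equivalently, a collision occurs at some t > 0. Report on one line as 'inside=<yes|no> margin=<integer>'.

d = (8, 11),  |d|² = 185;  R = 8+5 = 13,  c = 185−13² = 16
v_rel = (-7, 5),  |v_rel|² = 74;  v_rel·d = (-7)·(8) + (5)·(11) = -1
74·t² + 2·t + 16 = 0  ⇒  m = (-1)² − 74·16 = -1183
m = -1183 < 0,  v_rel·d = -1 < 0  ⇒  outside

inside=no margin=-1183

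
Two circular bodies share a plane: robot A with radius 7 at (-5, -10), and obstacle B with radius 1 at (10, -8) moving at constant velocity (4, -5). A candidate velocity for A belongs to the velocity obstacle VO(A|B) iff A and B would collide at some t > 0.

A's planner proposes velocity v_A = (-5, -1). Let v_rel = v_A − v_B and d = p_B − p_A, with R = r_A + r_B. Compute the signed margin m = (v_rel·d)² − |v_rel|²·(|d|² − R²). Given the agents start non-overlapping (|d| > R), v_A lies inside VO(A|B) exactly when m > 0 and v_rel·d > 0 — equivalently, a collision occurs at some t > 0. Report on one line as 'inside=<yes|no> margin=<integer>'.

d = (15, 2),  |d|² = 229;  R = 7+1 = 8,  c = 229−8² = 165
v_rel = (-9, 4),  |v_rel|² = 97;  v_rel·d = (-9)·(15) + (4)·(2) = -127
97·t² + 254·t + 165 = 0  ⇒  m = (-127)² − 97·165 = 124
m = 124 > 0,  v_rel·d = -127 < 0  ⇒  outside

inside=no margin=124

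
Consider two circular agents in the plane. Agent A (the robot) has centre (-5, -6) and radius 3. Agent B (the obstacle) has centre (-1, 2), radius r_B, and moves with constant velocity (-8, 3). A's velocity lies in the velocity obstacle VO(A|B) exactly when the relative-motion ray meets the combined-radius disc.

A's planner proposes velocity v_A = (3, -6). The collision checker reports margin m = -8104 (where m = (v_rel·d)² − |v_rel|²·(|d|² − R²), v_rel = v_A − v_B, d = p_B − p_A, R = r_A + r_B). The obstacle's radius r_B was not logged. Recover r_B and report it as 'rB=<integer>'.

m = -8104
d = (4, 8);  v_rel = (11, -9),  |v_rel|² = 202
v_rel×d = (11)·(8) − (-9)·(4) = 124
since m = R²·202 − 124²:  R² = (15376 + -8104) / 202 = 36
R = √36 = 6  ⇒  r_B = 6 − 3 = 3

rB=3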